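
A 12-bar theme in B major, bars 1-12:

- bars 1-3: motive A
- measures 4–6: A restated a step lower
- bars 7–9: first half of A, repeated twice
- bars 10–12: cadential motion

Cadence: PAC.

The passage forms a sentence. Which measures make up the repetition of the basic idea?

measures 4–6

The presentation of a sentence is the basic idea (measures 1-3) plus its repetition (mm. 4-6); the repetition of the basic idea is therefore mm. 4-6.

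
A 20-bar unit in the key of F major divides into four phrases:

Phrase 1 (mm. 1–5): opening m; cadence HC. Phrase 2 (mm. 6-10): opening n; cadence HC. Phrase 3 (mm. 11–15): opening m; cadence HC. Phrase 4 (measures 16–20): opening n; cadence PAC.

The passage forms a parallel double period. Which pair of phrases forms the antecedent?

In a double period the first pair of phrases (ending half cadence) is the large antecedent and the second pair (ending perfect authentic cadence) is the large consequent; the antecedent is phrases 1 and 2.

phrases 1 and 2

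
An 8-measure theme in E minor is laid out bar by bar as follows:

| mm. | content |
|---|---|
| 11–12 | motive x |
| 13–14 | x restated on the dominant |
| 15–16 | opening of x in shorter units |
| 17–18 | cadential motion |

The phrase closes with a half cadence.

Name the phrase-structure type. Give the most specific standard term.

sentence

Basic idea (bars 11–12) + its repetition (bars 13-14) form the presentation; fragmentation and cadence (bars 15-18) form the continuation — the 8-bar whole is a sentence.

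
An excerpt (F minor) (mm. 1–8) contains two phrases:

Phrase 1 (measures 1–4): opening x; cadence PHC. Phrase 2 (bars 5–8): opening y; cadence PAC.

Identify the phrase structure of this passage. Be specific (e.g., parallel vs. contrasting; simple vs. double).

Phrase 1 ends with a Phrygian half cadence (weaker) and phrase 2 with a perfect authentic cadence (stronger): antecedent + consequent = a period.
The two phrases open with different material (x / y), so the period is contrasting.

contrasting period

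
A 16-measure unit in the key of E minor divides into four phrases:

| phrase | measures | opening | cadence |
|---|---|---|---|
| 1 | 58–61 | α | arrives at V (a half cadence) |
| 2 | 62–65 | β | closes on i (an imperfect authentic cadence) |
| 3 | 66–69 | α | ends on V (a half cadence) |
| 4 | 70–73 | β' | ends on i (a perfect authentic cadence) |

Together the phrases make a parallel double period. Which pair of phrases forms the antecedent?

In a double period the first pair of phrases (ending imperfect authentic cadence) is the large antecedent and the second pair (ending perfect authentic cadence) is the large consequent; the antecedent is phrases 1 and 2.

phrases 1 and 2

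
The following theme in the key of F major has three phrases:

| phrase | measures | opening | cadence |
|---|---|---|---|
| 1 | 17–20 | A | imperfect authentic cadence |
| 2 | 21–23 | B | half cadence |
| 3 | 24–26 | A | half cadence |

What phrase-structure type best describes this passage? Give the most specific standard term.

phrase group

The final phrase closes with a half cadence, which is not stronger than the preceding half cadence; the 3 phrases lack an overall antecedent–consequent design and so form a phrase group.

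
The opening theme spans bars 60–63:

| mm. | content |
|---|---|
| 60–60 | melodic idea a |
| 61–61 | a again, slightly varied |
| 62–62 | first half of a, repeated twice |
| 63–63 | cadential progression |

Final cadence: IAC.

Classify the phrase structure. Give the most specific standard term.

Basic idea (bar 60) + its repetition (bar 61) form the presentation; fragmentation and cadence (mm. 62-63) form the continuation — the 4-bar whole is a sentence.

sentence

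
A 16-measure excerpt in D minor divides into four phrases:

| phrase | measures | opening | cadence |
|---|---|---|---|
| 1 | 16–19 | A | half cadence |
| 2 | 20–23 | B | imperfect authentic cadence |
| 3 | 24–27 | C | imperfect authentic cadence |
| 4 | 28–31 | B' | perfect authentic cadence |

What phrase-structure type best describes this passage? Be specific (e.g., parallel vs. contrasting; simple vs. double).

Four phrases in two halves: the first half (bars 16–23) ends with an imperfect authentic cadence, the second (bars 24-31) with a perfect authentic cadence — a large antecedent–consequent pair, i.e. a double period.
Phrase 3 begins with different material from phrase 1, making it contrasting.

contrasting double period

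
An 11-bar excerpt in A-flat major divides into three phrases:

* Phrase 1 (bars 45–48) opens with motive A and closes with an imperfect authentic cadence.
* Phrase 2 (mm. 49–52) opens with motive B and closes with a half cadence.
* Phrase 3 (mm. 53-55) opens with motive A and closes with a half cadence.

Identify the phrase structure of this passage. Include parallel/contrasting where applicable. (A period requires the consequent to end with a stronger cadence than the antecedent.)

The final phrase closes with a half cadence, which is not stronger than the preceding half cadence; the 3 phrases lack an overall antecedent–consequent design and so form a phrase group.

phrase group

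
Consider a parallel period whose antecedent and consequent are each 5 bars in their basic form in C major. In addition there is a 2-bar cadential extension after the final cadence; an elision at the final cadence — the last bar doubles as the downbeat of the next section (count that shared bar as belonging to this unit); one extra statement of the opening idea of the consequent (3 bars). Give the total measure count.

Basic parallel period: 5 + 5 = 10 bars.
10 (basic form) + 2 (cadential extension) + 3 (extra statement) = 15.
The elision shares a bar with the next section but does not change this unit's count.

15 measures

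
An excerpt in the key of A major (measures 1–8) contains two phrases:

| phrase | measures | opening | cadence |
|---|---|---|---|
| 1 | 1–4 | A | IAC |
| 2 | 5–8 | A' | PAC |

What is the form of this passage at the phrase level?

Phrase 1 ends with an imperfect authentic cadence (weaker) and phrase 2 with a perfect authentic cadence (stronger): antecedent + consequent = a period.
The two phrases open with the same material (A / A'), so the period is parallel.

parallel period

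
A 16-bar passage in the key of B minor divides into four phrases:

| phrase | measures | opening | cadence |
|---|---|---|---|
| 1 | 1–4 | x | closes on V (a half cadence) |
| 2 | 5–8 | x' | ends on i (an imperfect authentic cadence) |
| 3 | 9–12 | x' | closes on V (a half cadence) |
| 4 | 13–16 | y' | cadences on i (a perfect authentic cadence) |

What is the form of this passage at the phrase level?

parallel double period

Four phrases in two halves: the first half (bars 1–8) ends with an imperfect authentic cadence, the second (bars 9–16) with a perfect authentic cadence — a large antecedent–consequent pair, i.e. a double period.
Phrase 3 begins with the same material as phrase 1, making it parallel.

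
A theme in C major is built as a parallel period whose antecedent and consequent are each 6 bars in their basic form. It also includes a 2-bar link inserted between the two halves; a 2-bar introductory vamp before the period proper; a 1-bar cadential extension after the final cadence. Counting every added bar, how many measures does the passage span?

Basic parallel period: 6 + 6 = 12 bars.
12 (basic form) + 2 (link) + 2 (introduction) + 1 (cadential extension) = 17.

17 measures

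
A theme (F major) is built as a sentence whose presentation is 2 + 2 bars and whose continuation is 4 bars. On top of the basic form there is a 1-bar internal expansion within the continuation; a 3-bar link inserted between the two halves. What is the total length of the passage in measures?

12 measures

Basic sentence: 2 + 2 + 4 = 8 bars.
8 (basic form) + 1 (internal expansion) + 3 (link) = 12.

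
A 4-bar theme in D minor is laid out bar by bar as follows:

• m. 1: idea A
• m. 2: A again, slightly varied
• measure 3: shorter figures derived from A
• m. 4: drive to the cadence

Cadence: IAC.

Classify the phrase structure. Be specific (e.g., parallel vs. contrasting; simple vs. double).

sentence

Basic idea (bar 1) + its repetition (m. 2) form the presentation; fragmentation and cadence (bars 3-4) form the continuation — the 4-bar whole is a sentence.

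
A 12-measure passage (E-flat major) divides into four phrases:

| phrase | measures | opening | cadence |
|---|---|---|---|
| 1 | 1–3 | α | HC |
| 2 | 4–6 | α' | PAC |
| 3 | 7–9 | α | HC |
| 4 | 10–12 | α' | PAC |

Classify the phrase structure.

repeated period

The cadence pattern HC–PAC–HC–PAC is weak–strong twice, and phrases 3–4 restate phrases 1–2: a period heard twice, not a double period (which would end weakly at phrase 2).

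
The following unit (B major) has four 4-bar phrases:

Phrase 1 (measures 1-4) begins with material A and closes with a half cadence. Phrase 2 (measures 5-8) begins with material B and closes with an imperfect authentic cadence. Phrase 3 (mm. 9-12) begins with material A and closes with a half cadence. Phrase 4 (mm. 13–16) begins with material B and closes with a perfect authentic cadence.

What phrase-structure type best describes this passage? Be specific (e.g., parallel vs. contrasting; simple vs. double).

Four phrases in two halves: the first half (mm. 1-8) ends with an imperfect authentic cadence, the second (bars 9–16) with a perfect authentic cadence — a large antecedent–consequent pair, i.e. a double period.
Phrase 3 begins with the same material as phrase 1, making it parallel.

parallel double period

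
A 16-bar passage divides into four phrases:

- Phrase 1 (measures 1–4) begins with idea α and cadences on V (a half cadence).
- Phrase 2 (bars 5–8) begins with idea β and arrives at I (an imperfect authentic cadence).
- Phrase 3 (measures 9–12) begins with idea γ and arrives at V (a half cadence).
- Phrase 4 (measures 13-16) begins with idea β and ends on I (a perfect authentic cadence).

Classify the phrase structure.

Four phrases in two halves: the first half (mm. 1-8) ends with an imperfect authentic cadence, the second (bars 9–16) with a perfect authentic cadence — a large antecedent–consequent pair, i.e. a double period.
Phrase 3 begins with different material from phrase 1, making it contrasting.

contrasting double period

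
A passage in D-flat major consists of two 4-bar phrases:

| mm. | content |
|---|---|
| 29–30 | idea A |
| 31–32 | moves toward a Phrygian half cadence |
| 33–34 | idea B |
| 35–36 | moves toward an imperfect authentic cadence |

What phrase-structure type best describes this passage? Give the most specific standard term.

Phrase 1 ends with a Phrygian half cadence (weaker) and phrase 2 with an imperfect authentic cadence (stronger): antecedent + consequent = a period.
The two phrases open with different material (A / B), so the period is contrasting.

contrasting period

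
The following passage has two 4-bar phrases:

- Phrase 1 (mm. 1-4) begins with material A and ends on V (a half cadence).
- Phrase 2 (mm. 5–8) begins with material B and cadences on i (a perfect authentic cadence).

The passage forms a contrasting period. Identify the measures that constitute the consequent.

The antecedent is the phrase ending with the weaker cadence (half cadence, phrase 1) and the consequent the one ending more conclusively (perfect authentic cadence, phrase 2); the consequent is mm. 5-8.

measures 5–8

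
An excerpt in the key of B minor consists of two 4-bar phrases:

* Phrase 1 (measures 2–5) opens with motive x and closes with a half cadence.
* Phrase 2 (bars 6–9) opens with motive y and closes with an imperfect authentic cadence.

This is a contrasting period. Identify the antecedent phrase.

phrase 1

The phrase ending with the weaker cadence (half cadence) is the antecedent; the one ending more conclusively (imperfect authentic cadence) is the consequent. The antecedent is phrase 1.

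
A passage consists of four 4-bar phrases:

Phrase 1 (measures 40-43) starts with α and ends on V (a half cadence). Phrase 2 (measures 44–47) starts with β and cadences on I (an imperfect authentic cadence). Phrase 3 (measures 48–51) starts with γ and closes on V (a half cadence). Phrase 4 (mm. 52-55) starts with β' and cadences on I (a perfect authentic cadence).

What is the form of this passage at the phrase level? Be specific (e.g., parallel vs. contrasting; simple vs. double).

contrasting double period

Four phrases in two halves: the first half (bars 40–47) ends with an imperfect authentic cadence, the second (mm. 48-55) with a perfect authentic cadence — a large antecedent–consequent pair, i.e. a double period.
Phrase 3 begins with different material from phrase 1, making it contrasting.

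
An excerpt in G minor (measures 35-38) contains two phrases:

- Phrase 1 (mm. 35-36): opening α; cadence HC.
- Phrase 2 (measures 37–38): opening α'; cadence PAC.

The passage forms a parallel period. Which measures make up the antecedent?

measures 35–36

The antecedent is the phrase ending with the weaker cadence (half cadence, phrase 1) and the consequent the one ending more conclusively (perfect authentic cadence, phrase 2); the antecedent is bars 35-36.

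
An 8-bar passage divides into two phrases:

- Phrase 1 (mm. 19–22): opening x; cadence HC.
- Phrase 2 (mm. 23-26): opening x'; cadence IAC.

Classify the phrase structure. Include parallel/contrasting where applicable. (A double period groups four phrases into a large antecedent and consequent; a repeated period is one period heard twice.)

parallel period

Phrase 1 ends with a half cadence (weaker) and phrase 2 with an imperfect authentic cadence (stronger): antecedent + consequent = a period.
The two phrases open with the same material (x / x'), so the period is parallel.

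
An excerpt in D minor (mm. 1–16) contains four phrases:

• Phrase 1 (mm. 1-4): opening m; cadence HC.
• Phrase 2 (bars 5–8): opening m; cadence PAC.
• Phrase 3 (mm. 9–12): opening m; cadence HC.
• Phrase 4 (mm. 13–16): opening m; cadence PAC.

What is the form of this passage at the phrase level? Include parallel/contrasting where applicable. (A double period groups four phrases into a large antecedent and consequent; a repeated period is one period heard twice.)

The cadence pattern HC–PAC–HC–PAC is weak–strong twice, and phrases 3–4 restate phrases 1–2: a period heard twice, not a double period (which would end weakly at phrase 2).

repeated period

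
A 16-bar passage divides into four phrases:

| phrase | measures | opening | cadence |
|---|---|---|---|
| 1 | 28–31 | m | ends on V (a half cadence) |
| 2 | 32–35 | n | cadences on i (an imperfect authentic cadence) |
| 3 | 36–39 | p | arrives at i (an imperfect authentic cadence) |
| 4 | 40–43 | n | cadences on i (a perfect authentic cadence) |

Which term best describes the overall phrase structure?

contrasting double period

Four phrases in two halves: the first half (bars 28–35) ends with an imperfect authentic cadence, the second (mm. 36-43) with a perfect authentic cadence — a large antecedent–consequent pair, i.e. a double period.
Phrase 3 begins with different material from phrase 1, making it contrasting.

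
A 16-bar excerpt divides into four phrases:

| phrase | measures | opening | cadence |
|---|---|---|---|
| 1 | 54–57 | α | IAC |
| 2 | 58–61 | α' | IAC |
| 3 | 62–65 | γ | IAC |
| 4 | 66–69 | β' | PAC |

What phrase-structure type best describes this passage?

Four phrases in two halves: the first half (measures 54–61) ends with an imperfect authentic cadence, the second (mm. 62-69) with a perfect authentic cadence — a large antecedent–consequent pair, i.e. a double period.
Phrase 3 begins with different material from phrase 1, making it contrasting.

contrasting double period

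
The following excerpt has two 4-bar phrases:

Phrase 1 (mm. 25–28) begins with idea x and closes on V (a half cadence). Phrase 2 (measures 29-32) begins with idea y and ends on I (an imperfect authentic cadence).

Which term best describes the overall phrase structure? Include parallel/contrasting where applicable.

Phrase 1 ends with a half cadence (weaker) and phrase 2 with an imperfect authentic cadence (stronger): antecedent + consequent = a period.
The two phrases open with different material (x / y), so the period is contrasting.

contrasting period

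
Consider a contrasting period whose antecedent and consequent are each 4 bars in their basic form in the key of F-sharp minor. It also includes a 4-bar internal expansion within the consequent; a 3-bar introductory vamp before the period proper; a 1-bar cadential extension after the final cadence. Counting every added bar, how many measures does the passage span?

16 measures

Basic contrasting period: 4 + 4 = 8 bars.
8 (basic form) + 4 (internal expansion) + 3 (introduction) + 1 (cadential extension) = 16.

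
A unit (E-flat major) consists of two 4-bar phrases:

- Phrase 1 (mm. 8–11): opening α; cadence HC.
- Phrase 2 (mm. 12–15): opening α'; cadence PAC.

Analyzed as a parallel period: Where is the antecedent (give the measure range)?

measures 8–11

The antecedent is the phrase ending with the weaker cadence (half cadence, phrase 1) and the consequent the one ending more conclusively (perfect authentic cadence, phrase 2); the antecedent is mm. 8–11.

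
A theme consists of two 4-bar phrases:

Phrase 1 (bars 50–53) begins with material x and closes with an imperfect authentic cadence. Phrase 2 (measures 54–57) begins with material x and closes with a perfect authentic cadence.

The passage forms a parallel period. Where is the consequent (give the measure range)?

The antecedent is the phrase ending with the weaker cadence (imperfect authentic cadence, phrase 1) and the consequent the one ending more conclusively (perfect authentic cadence, phrase 2); the consequent is mm. 54–57.

measures 54–57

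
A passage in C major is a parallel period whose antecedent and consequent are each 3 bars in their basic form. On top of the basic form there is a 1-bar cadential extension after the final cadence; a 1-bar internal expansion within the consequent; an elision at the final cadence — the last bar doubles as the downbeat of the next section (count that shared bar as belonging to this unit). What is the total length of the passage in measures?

Basic parallel period: 3 + 3 = 6 bars.
6 (basic form) + 1 (cadential extension) + 1 (internal expansion) = 8.
The elision shares a bar with the next section but does not change this unit's count.

8 measures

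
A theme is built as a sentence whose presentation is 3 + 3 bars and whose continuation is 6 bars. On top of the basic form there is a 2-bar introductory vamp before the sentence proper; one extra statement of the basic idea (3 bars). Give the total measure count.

Basic sentence: 3 + 3 + 6 = 12 bars.
12 (basic form) + 2 (introduction) + 3 (extra statement) = 17.

17 measures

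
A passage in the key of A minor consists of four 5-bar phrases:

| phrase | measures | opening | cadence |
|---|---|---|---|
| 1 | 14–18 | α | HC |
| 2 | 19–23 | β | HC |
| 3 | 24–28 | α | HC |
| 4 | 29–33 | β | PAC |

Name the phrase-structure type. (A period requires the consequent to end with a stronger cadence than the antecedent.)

parallel double period

Four phrases in two halves: the first half (bars 14–23) ends with a half cadence, the second (mm. 24–33) with a perfect authentic cadence — a large antecedent–consequent pair, i.e. a double period.
Phrase 3 begins with the same material as phrase 1, making it parallel.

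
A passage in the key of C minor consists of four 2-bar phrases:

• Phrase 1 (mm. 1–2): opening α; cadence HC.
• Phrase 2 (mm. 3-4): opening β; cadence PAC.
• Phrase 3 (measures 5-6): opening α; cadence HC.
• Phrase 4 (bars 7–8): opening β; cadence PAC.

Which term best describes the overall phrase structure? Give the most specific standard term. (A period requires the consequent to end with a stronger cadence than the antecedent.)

repeated period

The cadence pattern HC–PAC–HC–PAC is weak–strong twice, and phrases 3–4 restate phrases 1–2: a period heard twice, not a double period (which would end weakly at phrase 2).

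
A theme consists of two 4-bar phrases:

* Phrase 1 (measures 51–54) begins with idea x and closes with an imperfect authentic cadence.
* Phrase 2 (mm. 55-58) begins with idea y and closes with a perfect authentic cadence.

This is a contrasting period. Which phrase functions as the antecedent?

phrase 1

The phrase ending with the weaker cadence (imperfect authentic cadence) is the antecedent; the one ending more conclusively (perfect authentic cadence) is the consequent. The antecedent is phrase 1.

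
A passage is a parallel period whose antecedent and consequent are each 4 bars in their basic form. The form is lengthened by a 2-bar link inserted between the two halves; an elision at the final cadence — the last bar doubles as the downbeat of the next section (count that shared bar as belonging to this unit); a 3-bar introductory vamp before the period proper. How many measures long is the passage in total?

13 measures

Basic parallel period: 4 + 4 = 8 bars.
8 (basic form) + 2 (link) + 3 (introduction) = 13.
The elision shares a bar with the next section but does not change this unit's count.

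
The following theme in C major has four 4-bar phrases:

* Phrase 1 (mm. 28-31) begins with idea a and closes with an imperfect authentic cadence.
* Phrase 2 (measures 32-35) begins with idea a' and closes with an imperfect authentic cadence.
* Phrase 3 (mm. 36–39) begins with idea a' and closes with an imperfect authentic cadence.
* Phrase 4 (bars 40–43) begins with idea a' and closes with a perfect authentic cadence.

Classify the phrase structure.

parallel double period

Four phrases in two halves: the first half (measures 28–35) ends with an imperfect authentic cadence, the second (mm. 36-43) with a perfect authentic cadence — a large antecedent–consequent pair, i.e. a double period.
Phrase 3 begins with the same material as phrase 1, making it parallel.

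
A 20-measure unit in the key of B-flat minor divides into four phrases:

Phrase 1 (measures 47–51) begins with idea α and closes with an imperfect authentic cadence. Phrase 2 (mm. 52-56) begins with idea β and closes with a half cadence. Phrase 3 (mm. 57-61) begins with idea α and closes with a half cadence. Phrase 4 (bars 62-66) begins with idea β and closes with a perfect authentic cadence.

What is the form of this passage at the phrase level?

parallel double period

Four phrases in two halves: the first half (bars 47-56) ends with a half cadence, the second (measures 57–66) with a perfect authentic cadence — a large antecedent–consequent pair, i.e. a double period.
Phrase 3 begins with the same material as phrase 1, making it parallel.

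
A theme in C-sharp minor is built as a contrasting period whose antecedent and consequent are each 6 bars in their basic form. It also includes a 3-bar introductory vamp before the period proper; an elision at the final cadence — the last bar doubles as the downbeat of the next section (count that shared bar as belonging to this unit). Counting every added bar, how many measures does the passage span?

Basic contrasting period: 6 + 6 = 12 bars.
12 (basic form) + 3 (introduction) = 15.
The elision shares a bar with the next section but does not change this unit's count.

15 measures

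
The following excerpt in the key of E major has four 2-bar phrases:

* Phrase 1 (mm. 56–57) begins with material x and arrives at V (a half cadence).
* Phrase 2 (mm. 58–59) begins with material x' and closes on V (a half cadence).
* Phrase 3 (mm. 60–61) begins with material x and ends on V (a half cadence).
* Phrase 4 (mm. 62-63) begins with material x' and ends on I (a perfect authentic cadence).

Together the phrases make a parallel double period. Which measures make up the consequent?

measures 60–63

In a double period the first pair of phrases (ending half cadence) is the large antecedent and the second pair (ending perfect authentic cadence) is the large consequent; the consequent is measures 60–63.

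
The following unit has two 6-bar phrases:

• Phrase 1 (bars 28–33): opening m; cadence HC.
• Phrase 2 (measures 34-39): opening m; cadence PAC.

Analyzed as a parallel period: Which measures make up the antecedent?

The antecedent is the phrase ending with the weaker cadence (half cadence, phrase 1) and the consequent the one ending more conclusively (perfect authentic cadence, phrase 2); the antecedent is measures 28-33.

measures 28–33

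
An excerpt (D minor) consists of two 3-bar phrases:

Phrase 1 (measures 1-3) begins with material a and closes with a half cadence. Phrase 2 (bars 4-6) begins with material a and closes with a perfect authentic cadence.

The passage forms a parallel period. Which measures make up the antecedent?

The phrase ending with the weaker cadence (half cadence) is the antecedent; the one ending more conclusively (perfect authentic cadence) is the consequent. The antecedent is measures 1–3.

measures 1–3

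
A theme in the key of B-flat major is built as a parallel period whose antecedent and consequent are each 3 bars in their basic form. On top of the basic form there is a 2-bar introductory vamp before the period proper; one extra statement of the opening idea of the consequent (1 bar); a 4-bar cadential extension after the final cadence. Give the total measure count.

13 measures

Basic parallel period: 3 + 3 = 6 bars.
6 (basic form) + 2 (introduction) + 1 (extra statement) + 4 (cadential extension) = 13.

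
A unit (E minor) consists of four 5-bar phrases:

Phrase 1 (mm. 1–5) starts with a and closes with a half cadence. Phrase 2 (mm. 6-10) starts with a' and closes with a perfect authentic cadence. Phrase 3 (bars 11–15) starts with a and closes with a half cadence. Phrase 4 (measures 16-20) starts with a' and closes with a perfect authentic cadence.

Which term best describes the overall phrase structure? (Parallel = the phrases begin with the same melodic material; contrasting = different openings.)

The cadence pattern HC–PAC–HC–PAC is weak–strong twice, and phrases 3–4 restate phrases 1–2: a period heard twice, not a double period (which would end weakly at phrase 2).

repeated period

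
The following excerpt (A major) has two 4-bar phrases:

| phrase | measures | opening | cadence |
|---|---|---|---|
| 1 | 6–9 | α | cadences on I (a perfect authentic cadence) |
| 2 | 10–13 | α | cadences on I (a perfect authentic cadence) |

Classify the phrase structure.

repeated phrase

Both phrases have the same opening (α) and the same cadence (perfect authentic cadence): the second is a restatement, not a consequent, so this is a repeated phrase rather than a period.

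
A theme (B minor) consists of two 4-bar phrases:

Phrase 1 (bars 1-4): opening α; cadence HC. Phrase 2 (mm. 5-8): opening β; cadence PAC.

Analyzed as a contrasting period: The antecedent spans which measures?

measures 1–4

The antecedent is the phrase ending with the weaker cadence (half cadence, phrase 1) and the consequent the one ending more conclusively (perfect authentic cadence, phrase 2); the antecedent is bars 1–4.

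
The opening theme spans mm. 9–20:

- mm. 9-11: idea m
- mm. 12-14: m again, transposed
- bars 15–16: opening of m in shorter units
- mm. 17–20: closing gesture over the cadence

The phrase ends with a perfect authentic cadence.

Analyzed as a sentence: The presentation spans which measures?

The presentation of a sentence is the basic idea (measures 9–11) plus its repetition (bars 12–14); the presentation is therefore measures 9–14.

measures 9–14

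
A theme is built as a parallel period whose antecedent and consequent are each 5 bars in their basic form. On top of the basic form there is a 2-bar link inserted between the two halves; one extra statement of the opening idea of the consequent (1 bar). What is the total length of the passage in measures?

Basic parallel period: 5 + 5 = 10 bars.
10 (basic form) + 2 (link) + 1 (extra statement) = 13.

13 measures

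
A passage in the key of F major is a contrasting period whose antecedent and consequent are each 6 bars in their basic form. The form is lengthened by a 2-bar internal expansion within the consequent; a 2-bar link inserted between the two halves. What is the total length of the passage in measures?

16 measures

Basic contrasting period: 6 + 6 = 12 bars.
12 (basic form) + 2 (internal expansion) + 2 (link) = 16.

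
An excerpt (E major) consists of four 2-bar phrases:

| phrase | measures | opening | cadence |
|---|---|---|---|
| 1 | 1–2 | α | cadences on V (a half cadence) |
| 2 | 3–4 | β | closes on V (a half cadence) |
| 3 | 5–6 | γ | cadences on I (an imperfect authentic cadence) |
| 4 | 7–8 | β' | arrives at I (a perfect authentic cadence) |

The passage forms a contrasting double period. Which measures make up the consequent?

measures 5–8

In a double period the four phrases pair into a large antecedent (phrases 1–2, ending half cadence) and a large consequent (phrases 3–4, ending perfect authentic cadence). The consequent spans mm. 5-8.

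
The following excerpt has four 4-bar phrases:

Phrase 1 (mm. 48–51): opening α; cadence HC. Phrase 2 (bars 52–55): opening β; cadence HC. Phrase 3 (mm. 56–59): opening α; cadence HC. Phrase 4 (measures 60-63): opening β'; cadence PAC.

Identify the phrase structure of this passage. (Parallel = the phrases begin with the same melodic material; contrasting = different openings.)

parallel double period

Four phrases in two halves: the first half (mm. 48-55) ends with a half cadence, the second (mm. 56–63) with a perfect authentic cadence — a large antecedent–consequent pair, i.e. a double period.
Phrase 3 begins with the same material as phrase 1, making it parallel.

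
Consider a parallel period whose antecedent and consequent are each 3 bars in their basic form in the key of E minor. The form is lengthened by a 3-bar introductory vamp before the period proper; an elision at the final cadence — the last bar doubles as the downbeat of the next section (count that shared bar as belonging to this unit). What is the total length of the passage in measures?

Basic parallel period: 3 + 3 = 6 bars.
6 (basic form) + 3 (introduction) = 9.
The elision shares a bar with the next section but does not change this unit's count.

9 measures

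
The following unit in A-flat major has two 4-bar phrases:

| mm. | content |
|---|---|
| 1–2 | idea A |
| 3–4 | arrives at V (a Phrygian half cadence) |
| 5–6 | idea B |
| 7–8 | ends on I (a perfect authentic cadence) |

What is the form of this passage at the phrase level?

contrasting period

Phrase 1 ends with a Phrygian half cadence (weaker) and phrase 2 with a perfect authentic cadence (stronger): antecedent + consequent = a period.
The two phrases open with different material (A / B), so the period is contrasting.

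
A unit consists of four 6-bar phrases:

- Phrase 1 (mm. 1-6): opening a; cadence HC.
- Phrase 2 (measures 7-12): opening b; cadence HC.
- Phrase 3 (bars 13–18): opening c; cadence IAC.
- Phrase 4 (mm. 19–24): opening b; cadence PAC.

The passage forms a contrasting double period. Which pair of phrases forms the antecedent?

phrases 1 and 2

In a double period the first pair of phrases (ending half cadence) is the large antecedent and the second pair (ending perfect authentic cadence) is the large consequent; the antecedent is phrases 1 and 2.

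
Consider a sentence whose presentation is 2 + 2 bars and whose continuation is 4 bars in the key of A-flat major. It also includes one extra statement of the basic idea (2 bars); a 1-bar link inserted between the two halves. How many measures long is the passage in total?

11 measures

Basic sentence: 2 + 2 + 4 = 8 bars.
8 (basic form) + 2 (extra statement) + 1 (link) = 11.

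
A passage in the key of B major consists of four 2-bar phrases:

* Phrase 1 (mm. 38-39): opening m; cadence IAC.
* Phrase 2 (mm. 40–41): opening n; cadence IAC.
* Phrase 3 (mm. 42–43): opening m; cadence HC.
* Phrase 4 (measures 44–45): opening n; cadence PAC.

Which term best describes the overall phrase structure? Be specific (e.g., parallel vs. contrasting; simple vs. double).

parallel double period

Four phrases in two halves: the first half (measures 38–41) ends with an imperfect authentic cadence, the second (measures 42-45) with a perfect authentic cadence — a large antecedent–consequent pair, i.e. a double period.
Phrase 3 begins with the same material as phrase 1, making it parallel.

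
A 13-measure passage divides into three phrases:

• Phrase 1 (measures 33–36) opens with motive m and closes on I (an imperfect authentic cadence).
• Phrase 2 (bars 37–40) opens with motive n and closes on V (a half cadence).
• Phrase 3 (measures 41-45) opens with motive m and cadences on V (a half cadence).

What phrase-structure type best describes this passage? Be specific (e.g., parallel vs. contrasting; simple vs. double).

phrase group

The final phrase closes with a half cadence, which is not stronger than the preceding half cadence; the 3 phrases lack an overall antecedent–consequent design and so form a phrase group.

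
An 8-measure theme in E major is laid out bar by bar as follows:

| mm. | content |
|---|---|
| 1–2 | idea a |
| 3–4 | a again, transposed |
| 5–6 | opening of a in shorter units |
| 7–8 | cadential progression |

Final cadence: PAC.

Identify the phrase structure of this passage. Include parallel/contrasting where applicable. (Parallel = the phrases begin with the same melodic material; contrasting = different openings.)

sentence

Basic idea (mm. 1–2) + its repetition (bars 3–4) form the presentation; fragmentation and cadence (bars 5–8) form the continuation — the 8-bar whole is a sentence.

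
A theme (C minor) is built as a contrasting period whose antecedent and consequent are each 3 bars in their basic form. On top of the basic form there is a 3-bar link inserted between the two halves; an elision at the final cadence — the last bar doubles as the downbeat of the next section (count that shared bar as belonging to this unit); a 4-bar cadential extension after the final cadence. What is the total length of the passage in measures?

13 measures

Basic contrasting period: 3 + 3 = 6 bars.
6 (basic form) + 3 (link) + 4 (cadential extension) = 13.
The elision shares a bar with the next section but does not change this unit's count.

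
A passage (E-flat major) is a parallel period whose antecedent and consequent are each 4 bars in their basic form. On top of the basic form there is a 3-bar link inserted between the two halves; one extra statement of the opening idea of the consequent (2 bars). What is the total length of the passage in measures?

13 measures

Basic parallel period: 4 + 4 = 8 bars.
8 (basic form) + 3 (link) + 2 (extra statement) = 13.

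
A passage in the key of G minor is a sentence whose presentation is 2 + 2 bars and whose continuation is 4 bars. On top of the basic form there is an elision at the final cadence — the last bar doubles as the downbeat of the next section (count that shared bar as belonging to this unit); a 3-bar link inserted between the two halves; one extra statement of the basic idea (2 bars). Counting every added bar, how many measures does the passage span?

Basic sentence: 2 + 2 + 4 = 8 bars.
8 (basic form) + 3 (link) + 2 (extra statement) = 13.
The elision shares a bar with the next section but does not change this unit's count.

13 measures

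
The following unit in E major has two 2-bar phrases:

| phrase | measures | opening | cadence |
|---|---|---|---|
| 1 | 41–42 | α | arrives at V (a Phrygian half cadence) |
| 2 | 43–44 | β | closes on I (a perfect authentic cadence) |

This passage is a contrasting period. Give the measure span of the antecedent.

measures 41–42

The antecedent is the phrase ending with the weaker cadence (Phrygian half cadence, phrase 1) and the consequent the one ending more conclusively (perfect authentic cadence, phrase 2); the antecedent is bars 41-42.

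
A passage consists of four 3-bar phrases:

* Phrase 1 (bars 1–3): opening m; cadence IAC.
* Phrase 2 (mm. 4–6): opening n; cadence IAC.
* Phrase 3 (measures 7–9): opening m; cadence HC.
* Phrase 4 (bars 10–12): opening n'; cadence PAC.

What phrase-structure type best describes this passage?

parallel double period

Four phrases in two halves: the first half (bars 1-6) ends with an imperfect authentic cadence, the second (bars 7–12) with a perfect authentic cadence — a large antecedent–consequent pair, i.e. a double period.
Phrase 3 begins with the same material as phrase 1, making it parallel.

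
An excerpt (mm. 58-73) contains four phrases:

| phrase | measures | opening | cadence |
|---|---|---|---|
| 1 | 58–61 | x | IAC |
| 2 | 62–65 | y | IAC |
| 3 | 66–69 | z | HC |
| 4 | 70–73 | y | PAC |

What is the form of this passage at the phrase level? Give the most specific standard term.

contrasting double period

Four phrases in two halves: the first half (bars 58–65) ends with an imperfect authentic cadence, the second (bars 66–73) with a perfect authentic cadence — a large antecedent–consequent pair, i.e. a double period.
Phrase 3 begins with different material from phrase 1, making it contrasting.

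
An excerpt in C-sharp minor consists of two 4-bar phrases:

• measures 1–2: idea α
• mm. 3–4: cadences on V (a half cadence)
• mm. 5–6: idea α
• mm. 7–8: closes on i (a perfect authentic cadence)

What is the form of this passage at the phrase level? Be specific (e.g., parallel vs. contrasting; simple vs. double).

Phrase 1 ends with a half cadence (weaker) and phrase 2 with a perfect authentic cadence (stronger): antecedent + consequent = a period.
The two phrases open with the same material (α / α), so the period is parallel.

parallel period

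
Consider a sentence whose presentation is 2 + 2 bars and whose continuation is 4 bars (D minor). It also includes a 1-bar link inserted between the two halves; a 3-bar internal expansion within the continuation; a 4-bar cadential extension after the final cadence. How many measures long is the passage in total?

16 measures

Basic sentence: 2 + 2 + 4 = 8 bars.
8 (basic form) + 1 (link) + 3 (internal expansion) + 4 (cadential extension) = 16.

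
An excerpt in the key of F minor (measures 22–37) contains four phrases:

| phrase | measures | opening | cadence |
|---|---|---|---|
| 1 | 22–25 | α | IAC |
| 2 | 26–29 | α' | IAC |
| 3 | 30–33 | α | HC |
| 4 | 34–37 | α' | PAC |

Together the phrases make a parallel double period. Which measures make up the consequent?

measures 30–37

In a double period the first pair of phrases (ending imperfect authentic cadence) is the large antecedent and the second pair (ending perfect authentic cadence) is the large consequent; the consequent is measures 30–37.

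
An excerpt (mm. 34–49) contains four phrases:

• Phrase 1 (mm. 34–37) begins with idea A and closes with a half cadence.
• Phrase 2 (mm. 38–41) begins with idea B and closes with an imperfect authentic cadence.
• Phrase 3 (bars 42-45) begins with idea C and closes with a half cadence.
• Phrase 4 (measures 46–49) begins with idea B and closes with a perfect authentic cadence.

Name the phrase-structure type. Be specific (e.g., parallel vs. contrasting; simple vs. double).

contrasting double period

Four phrases in two halves: the first half (measures 34–41) ends with an imperfect authentic cadence, the second (bars 42–49) with a perfect authentic cadence — a large antecedent–consequent pair, i.e. a double period.
Phrase 3 begins with different material from phrase 1, making it contrasting.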